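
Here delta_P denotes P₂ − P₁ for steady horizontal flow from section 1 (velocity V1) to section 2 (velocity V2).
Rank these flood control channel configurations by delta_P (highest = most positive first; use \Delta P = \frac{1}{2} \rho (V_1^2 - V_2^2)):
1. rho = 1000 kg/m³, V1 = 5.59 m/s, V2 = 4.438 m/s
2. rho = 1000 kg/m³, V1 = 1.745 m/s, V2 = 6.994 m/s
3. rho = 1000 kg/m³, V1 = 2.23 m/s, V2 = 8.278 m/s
Case 1: delta_P = 5.776 kPa
Case 2: delta_P = -22.94 kPa
Case 3: delta_P = -31.78 kPa
Ranking (highest first): 1, 2, 3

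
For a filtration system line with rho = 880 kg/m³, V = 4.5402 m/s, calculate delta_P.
Formula: V = \sqrt{\frac{2 \Delta P}{\rho}}
Substituting knowns: 4.5402 = √(2·(delta_P·1000)/880)
Solving for delta_P: delta_P = 4.5402²·880/2/1000 = 9.07 kPa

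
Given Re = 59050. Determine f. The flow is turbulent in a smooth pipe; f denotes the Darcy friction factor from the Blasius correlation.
Formula: f = \frac{0.316}{Re^{0.25}}
f = 0.316/59050^0.25 = 0.02027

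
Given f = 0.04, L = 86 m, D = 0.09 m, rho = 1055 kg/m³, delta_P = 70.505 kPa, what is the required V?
Formula: \Delta P = f \frac{L}{D} \frac{\rho V^2}{2}
Substituting knowns: 70.505 = 0.04·(86/0.09)·0.5·1055·V²/1000
Solving for V: V = √((70.505·1000)/(0.04·(86/0.09)·0.5·1055)) = 1.87 m/s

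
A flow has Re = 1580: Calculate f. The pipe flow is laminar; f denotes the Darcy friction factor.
Formula: f = \frac{64}{Re}
f = 64/1580 = 0.04051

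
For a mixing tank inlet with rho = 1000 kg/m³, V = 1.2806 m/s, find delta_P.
Formula: V = \sqrt{\frac{2 \Delta P}{\rho}}
Substituting knowns: 1.2806 = √(2·(delta_P·1000)/1000)
Solving for delta_P: delta_P = 1.2806²·1000/2/1000 = 0.82 kPa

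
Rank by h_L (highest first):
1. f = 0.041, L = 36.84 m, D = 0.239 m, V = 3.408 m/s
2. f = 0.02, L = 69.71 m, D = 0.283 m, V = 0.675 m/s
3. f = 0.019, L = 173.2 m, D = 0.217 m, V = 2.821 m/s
Case 1: h_L = 3.741 m
Case 2: h_L = 0.1144 m
Case 3: h_L = 6.151 m
Ranking (highest first): 3, 1, 2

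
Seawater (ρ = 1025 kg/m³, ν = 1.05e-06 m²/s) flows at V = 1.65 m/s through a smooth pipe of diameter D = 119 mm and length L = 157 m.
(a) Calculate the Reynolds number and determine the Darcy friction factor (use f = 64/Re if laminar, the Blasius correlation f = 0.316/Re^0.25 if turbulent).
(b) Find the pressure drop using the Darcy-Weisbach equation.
(a) Re = V·D/ν = 1.65·0.119/1.05e-06 = 187000 → turbulent (Re > 4000); f = 0.316/Re^0.25 = 0.316/187000^0.25 = 0.015196 (Blasius is strictly valid for Re ≲ 1e5; used here as the smooth-pipe estimate the problem specifies)
(b) Darcy-Weisbach: ΔP = f·(L/D)·½ρV²/1000 = 0.015196·(157/0.119)·½·1025·1.65²/1000 = 27.97 kPa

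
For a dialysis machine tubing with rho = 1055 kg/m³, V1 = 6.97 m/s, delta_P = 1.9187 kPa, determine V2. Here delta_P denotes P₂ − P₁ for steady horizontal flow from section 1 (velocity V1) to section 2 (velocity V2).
Formula: \Delta P = \frac{1}{2} \rho (V_1^2 - V_2^2)
Substituting knowns: 1.9187 = 0.5·1055·(6.97² − V2²)/1000
Solving for V2: V2 = √(6.97² − 2·(1.9187·1000)/1055) = 6.704 m/s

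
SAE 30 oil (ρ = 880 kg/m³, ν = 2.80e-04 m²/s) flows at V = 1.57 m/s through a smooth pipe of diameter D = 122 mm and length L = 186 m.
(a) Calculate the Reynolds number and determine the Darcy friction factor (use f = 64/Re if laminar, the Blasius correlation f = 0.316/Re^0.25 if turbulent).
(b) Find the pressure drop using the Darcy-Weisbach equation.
(a) Re = V·D/ν = 1.57·0.122/2.80e-04 = 684.07 → laminar (Re < 2300); f = 64/Re = 64/684.07 = 0.093558
(b) Darcy-Weisbach: ΔP = f·(L/D)·½ρV²/1000 = 0.093558·(186/0.122)·½·880·1.57²/1000 = 154.7 kPa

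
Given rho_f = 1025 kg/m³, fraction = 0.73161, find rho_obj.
Formula: f_{sub} = \frac{\rho_{obj}}{\rho_f}
Substituting knowns: 0.73161 = rho_obj/1025
Solving for rho_obj: rho_obj = 0.73161·1025 = 749.9 kg/m³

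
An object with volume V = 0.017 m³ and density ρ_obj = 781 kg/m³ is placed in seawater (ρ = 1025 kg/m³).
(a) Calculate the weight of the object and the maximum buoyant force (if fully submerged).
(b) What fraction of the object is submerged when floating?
(a) W=rho_obj*g*V=781*9.81*0.017=130.2 N; F_B(max)=rho*g*V=1025*9.81*0.017=170.9 N
(b) Floating fraction=rho_obj/rho=781/1025=0.762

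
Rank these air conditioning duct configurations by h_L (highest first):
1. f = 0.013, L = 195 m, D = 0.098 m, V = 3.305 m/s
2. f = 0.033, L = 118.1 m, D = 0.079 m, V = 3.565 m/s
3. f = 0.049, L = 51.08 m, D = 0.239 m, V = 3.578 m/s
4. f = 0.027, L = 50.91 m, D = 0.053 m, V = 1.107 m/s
Case 1: h_L = 14.4 m
Case 2: h_L = 31.96 m
Case 3: h_L = 6.833 m
Case 4: h_L = 1.62 m
Ranking (highest first): 2, 1, 3, 4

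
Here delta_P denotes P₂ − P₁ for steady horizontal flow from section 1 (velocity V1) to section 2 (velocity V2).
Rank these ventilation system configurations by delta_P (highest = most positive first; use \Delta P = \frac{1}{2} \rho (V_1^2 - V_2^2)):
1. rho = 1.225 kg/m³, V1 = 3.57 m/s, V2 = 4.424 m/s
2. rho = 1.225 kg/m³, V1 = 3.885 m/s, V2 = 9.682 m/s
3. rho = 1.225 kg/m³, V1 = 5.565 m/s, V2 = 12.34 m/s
Case 1: delta_P = -0.004181 kPa
Case 2: delta_P = -0.04817 kPa
Case 3: delta_P = -0.0743 kPa
Ranking (highest first): 1, 2, 3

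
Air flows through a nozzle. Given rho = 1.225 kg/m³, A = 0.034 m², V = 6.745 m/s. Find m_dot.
Formula: \dot{m} = \rho A V
m_dot = 1.225·0.034·6.745 = 0.2809 kg/s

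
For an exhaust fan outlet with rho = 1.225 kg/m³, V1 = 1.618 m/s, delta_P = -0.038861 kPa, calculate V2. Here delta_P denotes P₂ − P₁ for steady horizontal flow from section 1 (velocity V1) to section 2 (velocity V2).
Formula: \Delta P = \frac{1}{2} \rho (V_1^2 - V_2^2)
Substituting knowns: -0.038861 = 0.5·1.225·(1.618² − V2²)/1000
Solving for V2: V2 = √(1.618² − 2·(-0.038861·1000)/1.225) = 8.128 m/s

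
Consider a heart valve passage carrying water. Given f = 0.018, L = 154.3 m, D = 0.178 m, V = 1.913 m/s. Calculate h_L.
Formula: h_L = f \frac{L}{D} \frac{V^2}{2g}
h_L = 0.018·(154.3/0.178)·1.913²/(2·9.81) = 2.91 m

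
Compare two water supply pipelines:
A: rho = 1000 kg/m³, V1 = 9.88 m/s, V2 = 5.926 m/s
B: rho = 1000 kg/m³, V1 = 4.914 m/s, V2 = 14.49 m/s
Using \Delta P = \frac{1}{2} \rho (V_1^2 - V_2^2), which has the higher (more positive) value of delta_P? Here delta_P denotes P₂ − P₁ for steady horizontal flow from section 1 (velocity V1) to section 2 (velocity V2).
delta_P(A) = 31.25 kPa, delta_P(B) = -92.91 kPa. Answer: A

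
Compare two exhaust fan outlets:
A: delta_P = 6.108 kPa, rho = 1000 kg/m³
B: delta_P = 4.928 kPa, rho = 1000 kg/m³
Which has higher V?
V(A) = 3.495 m/s, V(B) = 3.139 m/s. Answer: A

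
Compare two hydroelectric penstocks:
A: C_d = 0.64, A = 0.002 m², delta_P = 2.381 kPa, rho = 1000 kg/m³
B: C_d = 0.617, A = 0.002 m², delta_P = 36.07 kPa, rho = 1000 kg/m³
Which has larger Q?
Q(A) = 2.793 L/s, Q(B) = 10.48 L/s. Answer: B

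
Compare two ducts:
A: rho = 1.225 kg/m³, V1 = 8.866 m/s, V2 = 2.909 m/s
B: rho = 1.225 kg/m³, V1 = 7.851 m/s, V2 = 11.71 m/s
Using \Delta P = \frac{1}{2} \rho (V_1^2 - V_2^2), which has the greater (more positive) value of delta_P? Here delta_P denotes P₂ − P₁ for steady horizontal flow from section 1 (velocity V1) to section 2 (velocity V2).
delta_P(A) = 0.04296 kPa, delta_P(B) = -0.04624 kPa. Answer: A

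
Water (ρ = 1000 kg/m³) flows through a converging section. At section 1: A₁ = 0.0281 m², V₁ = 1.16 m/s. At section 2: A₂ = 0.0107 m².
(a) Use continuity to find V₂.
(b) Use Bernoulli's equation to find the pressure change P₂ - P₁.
(a) Continuity: A₁V₁=A₂V₂ -> V₂=A₁V₁/A₂=0.0281*1.16/0.0107=3.05 m/s
(b) Bernoulli: P₂-P₁=0.5*rho*(V₁^2-V₂^2)/1000=0.5*1000*(1.16^2-3.05^2)/1000=-3.978 kPa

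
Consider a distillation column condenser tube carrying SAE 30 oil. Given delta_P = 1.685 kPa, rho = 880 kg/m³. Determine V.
Formula: V = \sqrt{\frac{2 \Delta P}{\rho}}
V = √(2·(1.685·1000)/880) = 1.957 m/s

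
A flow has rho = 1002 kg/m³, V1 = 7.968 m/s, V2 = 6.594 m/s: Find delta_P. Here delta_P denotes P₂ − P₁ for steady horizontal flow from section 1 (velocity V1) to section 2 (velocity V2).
Formula: \Delta P = \frac{1}{2} \rho (V_1^2 - V_2^2)
delta_P = 0.5·1002·(7.968² − 6.594²)/1000 = 10.02 kPa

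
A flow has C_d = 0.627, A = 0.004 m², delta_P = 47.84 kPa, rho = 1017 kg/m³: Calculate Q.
Formula: Q = C_d A \sqrt{\frac{2 \Delta P}{\rho}}
Q = 0.627·0.004·√(2·(47.84·1000)/1017)·1000 = 24.33 L/s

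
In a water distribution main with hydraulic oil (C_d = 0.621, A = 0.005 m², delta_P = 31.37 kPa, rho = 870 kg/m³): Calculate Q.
Formula: Q = C_d A \sqrt{\frac{2 \Delta P}{\rho}}
Q = 0.621·0.005·√(2·(31.37·1000)/870)·1000 = 26.37 L/s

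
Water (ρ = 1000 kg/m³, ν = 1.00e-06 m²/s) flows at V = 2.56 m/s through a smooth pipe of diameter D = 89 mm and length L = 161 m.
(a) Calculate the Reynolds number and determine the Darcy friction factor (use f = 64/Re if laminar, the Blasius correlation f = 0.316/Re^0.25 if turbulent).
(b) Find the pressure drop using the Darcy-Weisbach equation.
(a) Re = V·D/ν = 2.56·0.089/1.00e-06 = 227840 → turbulent (Re > 4000); f = 0.316/Re^0.25 = 0.316/227840^0.25 = 0.014464 (Blasius is strictly valid for Re ≲ 1e5; used here as the smooth-pipe estimate the problem specifies)
(b) Darcy-Weisbach: ΔP = f·(L/D)·½ρV²/1000 = 0.014464·(161/0.089)·½·1000·2.56²/1000 = 85.74 kPa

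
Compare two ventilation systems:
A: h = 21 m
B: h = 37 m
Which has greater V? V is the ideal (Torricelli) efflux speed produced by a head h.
V(A) = 20.3 m/s, V(B) = 26.94 m/s. Answer: B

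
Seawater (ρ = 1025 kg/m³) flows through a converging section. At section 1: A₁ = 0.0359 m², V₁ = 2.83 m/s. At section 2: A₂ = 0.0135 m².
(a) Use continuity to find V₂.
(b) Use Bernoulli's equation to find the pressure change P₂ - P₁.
(a) Continuity: A₁V₁=A₂V₂ -> V₂=A₁V₁/A₂=0.0359*2.83/0.0135=7.53 m/s
(b) Bernoulli: P₂-P₁=0.5*rho*(V₁^2-V₂^2)/1000=0.5*1025*(2.83^2-7.53^2)/1000=-24.95 kPa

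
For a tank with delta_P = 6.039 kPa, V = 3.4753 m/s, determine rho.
Formula: V = \sqrt{\frac{2 \Delta P}{\rho}}
Substituting knowns: 3.4753 = √(2·(6.039·1000)/rho)
Solving for rho: rho = 2·(6.039·1000)/3.4753² = 1000 kg/m³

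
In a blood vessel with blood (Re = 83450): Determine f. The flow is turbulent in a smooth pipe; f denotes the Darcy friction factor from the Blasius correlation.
Formula: f = \frac{0.316}{Re^{0.25}}
f = 0.316/83450^0.25 = 0.01859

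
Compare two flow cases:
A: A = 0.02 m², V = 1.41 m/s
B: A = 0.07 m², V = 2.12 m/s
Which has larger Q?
Q(A) = 28.2 L/s, Q(B) = 148.4 L/s. Answer: B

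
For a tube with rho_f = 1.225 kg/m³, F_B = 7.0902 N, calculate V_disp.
Formula: F_B = \rho_f g V_{disp}
Substituting knowns: 7.0902 = 1.225·9.81·V_disp
Solving for V_disp: V_disp = 7.0902/(1.225·9.81) = 0.59 m³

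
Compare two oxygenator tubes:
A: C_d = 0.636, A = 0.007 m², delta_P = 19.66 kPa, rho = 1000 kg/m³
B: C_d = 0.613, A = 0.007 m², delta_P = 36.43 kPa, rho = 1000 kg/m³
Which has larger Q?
Q(A) = 27.92 L/s, Q(B) = 36.63 L/s. Answer: B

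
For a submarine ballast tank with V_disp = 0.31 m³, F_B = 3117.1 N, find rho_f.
Formula: F_B = \rho_f g V_{disp}
Substituting knowns: 3117.1 = rho_f·9.81·0.31
Solving for rho_f: rho_f = 3117.1/(9.81·0.31) = 1025 kg/m³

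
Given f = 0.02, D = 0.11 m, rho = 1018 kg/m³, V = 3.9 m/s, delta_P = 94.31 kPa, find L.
Formula: \Delta P = f \frac{L}{D} \frac{\rho V^2}{2}
Substituting knowns: 94.31 = 0.02·(L/0.11)·0.5·1018·3.9²/1000
Solving for L: L = (94.31·1000)·0.11/(0.02·0.5·1018·3.9²) = 67 m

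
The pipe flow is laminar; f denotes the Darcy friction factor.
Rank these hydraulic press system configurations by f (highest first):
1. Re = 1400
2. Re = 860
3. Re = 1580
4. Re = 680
Case 1: f = 0.04571
Case 2: f = 0.07442
Case 3: f = 0.04051
Case 4: f = 0.09412
Ranking (highest first): 4, 2, 1, 3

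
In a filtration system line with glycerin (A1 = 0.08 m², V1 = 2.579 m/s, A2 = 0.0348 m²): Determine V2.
Formula: V_2 = \frac{A_1 V_1}{A_2}
V2 = 0.08·2.579/0.0348 = 5.929 m/s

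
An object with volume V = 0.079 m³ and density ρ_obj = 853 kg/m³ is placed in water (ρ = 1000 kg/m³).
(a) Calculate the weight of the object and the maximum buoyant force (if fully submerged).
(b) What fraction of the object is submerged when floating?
(a) W=rho_obj*g*V=853*9.81*0.079=661.1 N; F_B(max)=rho*g*V=1000*9.81*0.079=775.0 N
(b) Floating fraction=rho_obj/rho=853/1000=0.853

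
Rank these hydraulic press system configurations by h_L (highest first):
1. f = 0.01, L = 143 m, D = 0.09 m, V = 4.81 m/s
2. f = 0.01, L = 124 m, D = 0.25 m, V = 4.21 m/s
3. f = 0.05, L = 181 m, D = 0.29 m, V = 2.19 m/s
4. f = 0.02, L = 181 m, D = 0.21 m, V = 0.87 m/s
Case 1: h_L = 18.74 m
Case 2: h_L = 4.481 m
Case 3: h_L = 7.629 m
Case 4: h_L = 0.665 m
Ranking (highest first): 1, 3, 2, 4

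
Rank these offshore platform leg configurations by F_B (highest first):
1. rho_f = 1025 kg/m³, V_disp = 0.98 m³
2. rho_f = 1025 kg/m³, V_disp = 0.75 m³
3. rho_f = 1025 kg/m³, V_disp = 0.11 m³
Case 1: F_B = 9854 N
Case 2: F_B = 7541 N
Case 3: F_B = 1106 N
Ranking (highest first): 1, 2, 3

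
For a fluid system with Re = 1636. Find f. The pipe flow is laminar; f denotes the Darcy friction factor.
Formula: f = \frac{64}{Re}
f = 64/1636 = 0.03912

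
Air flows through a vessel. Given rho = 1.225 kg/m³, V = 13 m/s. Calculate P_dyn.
Formula: P_{dyn} = \frac{1}{2} \rho V^2
P_dyn = 0.5·1.225·13²/1000 = 0.1035 kPa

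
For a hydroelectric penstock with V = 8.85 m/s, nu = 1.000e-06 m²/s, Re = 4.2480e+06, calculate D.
Formula: Re = \frac{V D}{\nu}
Substituting knowns: 4.2480e+06 = 8.85·D/1.000e-06
Solving for D: D = 4.2480e+06·1.000e-06/8.85 = 0.48 m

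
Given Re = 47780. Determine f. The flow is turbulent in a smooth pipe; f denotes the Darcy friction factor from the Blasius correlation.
Formula: f = \frac{0.316}{Re^{0.25}}
f = 0.316/47780^0.25 = 0.02137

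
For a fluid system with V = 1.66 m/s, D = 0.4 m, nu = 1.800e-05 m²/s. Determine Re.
Formula: Re = \frac{V D}{\nu}
Re = 1.66·0.4/1.800e-05 = 36889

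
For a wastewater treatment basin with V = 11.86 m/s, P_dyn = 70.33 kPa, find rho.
Formula: P_{dyn} = \frac{1}{2} \rho V^2
Substituting knowns: 70.33 = 0.5·rho·11.86²/1000
Solving for rho: rho = 2·(70.33·1000)/11.86² = 1000 kg/m³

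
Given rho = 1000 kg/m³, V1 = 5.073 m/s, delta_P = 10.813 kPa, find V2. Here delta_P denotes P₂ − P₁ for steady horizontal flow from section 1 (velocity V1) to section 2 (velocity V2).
Formula: \Delta P = \frac{1}{2} \rho (V_1^2 - V_2^2)
Substituting knowns: 10.813 = 0.5·1000·(5.073² − V2²)/1000
Solving for V2: V2 = √(5.073² − 2·(10.813·1000)/1000) = 2.027 m/s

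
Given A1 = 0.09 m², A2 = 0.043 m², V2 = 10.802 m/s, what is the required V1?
Formula: V_2 = \frac{A_1 V_1}{A_2}
Substituting knowns: 10.802 = 0.09·V1/0.043
Solving for V1: V1 = 10.802·0.043/0.09 = 5.161 m/s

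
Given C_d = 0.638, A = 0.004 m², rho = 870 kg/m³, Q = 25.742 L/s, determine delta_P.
Formula: Q = C_d A \sqrt{\frac{2 \Delta P}{\rho}}
Substituting knowns: 25.742 = 0.638·0.004·√(2·(delta_P·1000)/870)·1000
Solving for delta_P: delta_P = ((25.742/1000)/(0.638·0.004))²·870/2/1000 = 44.26 kPa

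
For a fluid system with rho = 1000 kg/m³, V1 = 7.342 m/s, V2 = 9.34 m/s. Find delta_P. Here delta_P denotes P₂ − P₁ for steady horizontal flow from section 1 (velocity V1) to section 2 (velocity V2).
Formula: \Delta P = \frac{1}{2} \rho (V_1^2 - V_2^2)
delta_P = 0.5·1000·(7.342² − 9.34²)/1000 = -16.67 kPa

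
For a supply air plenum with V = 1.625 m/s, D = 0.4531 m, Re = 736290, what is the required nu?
Formula: Re = \frac{V D}{\nu}
Substituting knowns: 736290 = 1.625·0.4531/nu
Solving for nu: nu = 1.625·0.4531/736290 = 1.000e-06 m²/s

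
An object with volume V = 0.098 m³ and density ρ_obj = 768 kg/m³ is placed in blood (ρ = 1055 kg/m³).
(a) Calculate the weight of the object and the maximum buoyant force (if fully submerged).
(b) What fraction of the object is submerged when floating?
(a) W=rho_obj*g*V=768*9.81*0.098=738.3 N; F_B(max)=rho*g*V=1055*9.81*0.098=1014.3 N
(b) Floating fraction=rho_obj/rho=768/1055=0.728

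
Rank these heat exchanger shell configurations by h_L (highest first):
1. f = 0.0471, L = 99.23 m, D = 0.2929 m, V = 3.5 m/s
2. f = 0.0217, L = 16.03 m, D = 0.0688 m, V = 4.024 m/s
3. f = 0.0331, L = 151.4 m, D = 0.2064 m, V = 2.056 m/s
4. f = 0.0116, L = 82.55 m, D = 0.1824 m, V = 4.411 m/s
Case 1: h_L = 9.963 m
Case 2: h_L = 4.173 m
Case 3: h_L = 5.231 m
Case 4: h_L = 5.206 m
Ranking (highest first): 1, 3, 4, 2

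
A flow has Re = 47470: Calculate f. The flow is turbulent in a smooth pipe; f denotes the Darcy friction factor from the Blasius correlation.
Formula: f = \frac{0.316}{Re^{0.25}}
f = 0.316/47470^0.25 = 0.02141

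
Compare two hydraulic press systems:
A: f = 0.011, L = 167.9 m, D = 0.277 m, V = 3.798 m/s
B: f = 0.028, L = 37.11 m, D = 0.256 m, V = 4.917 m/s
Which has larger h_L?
h_L(A) = 4.902 m, h_L(B) = 5.002 m. Answer: B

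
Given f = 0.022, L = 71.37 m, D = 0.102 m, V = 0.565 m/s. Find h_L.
Formula: h_L = f \frac{L}{D} \frac{V^2}{2g}
h_L = 0.022·(71.37/0.102)·0.565²/(2·9.81) = 0.2505 m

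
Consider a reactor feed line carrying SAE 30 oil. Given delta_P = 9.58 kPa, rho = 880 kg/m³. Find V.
Formula: V = \sqrt{\frac{2 \Delta P}{\rho}}
V = √(2·(9.58·1000)/880) = 4.666 m/s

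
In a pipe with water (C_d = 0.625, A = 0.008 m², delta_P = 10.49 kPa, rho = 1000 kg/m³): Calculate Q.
Formula: Q = C_d A \sqrt{\frac{2 \Delta P}{\rho}}
Q = 0.625·0.008·√(2·(10.49·1000)/1000)·1000 = 22.9 L/s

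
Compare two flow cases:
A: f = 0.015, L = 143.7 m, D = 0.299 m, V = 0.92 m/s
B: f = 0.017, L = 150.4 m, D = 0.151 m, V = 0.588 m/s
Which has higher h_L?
h_L(A) = 0.311 m, h_L(B) = 0.2984 m. Answer: A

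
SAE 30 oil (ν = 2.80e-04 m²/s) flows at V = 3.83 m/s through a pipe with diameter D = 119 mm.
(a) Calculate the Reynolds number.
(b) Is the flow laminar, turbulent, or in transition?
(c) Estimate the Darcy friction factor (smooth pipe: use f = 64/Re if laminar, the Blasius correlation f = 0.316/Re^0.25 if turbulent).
(a) Re = V·D/ν = 3.83·0.119/2.80e-04 = 1627.8
(b) Flow regime: laminar (Re < 2300)
(c) Friction factor: f = 64/Re = 64/1627.8 = 0.03932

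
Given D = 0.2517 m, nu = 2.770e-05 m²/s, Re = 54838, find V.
Formula: Re = \frac{V D}{\nu}
Substituting knowns: 54838 = V·0.2517/2.770e-05
Solving for V: V = 54838·2.770e-05/0.2517 = 6.035 m/s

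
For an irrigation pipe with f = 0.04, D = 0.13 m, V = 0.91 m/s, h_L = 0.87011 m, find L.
Formula: h_L = f \frac{L}{D} \frac{V^2}{2g}
Substituting knowns: 0.87011 = 0.04·(L/0.13)·0.91²/(2·9.81)
Solving for L: L = 0.87011·2·9.81·0.13/(0.04·0.91²) = 67 m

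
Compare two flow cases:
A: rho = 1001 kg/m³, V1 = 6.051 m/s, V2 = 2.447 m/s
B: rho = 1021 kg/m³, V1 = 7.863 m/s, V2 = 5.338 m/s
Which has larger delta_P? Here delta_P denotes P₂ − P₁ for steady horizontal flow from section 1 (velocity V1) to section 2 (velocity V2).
delta_P(A) = 15.33 kPa, delta_P(B) = 17.02 kPa. Answer: B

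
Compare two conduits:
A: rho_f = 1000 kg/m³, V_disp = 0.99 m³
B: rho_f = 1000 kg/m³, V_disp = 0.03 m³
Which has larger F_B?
F_B(A) = 9712 N, F_B(B) = 294.3 N. Answer: A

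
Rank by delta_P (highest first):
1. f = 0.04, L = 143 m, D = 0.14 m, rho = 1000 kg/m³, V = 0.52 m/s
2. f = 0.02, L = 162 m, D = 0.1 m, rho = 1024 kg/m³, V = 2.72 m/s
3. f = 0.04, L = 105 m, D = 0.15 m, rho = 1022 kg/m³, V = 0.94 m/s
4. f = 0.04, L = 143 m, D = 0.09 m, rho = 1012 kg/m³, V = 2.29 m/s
Case 1: delta_P = 5.524 kPa
Case 2: delta_P = 122.7 kPa
Case 3: delta_P = 12.64 kPa
Case 4: delta_P = 168.6 kPa
Ranking (highest first): 4, 2, 3, 1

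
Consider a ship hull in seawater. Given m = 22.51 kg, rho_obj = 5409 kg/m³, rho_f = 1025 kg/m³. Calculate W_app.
Formula: W_{app} = mg\left(1 - \frac{\rho_f}{\rho_{obj}}\right)
W_app = 22.51·9.81·(1 − 1025/5409) = 179 N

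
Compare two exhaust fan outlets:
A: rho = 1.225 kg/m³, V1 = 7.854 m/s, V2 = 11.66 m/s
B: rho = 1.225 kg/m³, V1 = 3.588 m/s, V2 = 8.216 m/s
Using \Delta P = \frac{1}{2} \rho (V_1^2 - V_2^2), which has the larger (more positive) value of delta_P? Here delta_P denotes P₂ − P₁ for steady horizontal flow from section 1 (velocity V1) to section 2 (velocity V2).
delta_P(A) = -0.04549 kPa, delta_P(B) = -0.03346 kPa. Answer: B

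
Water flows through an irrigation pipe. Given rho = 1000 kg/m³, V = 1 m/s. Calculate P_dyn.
Formula: P_{dyn} = \frac{1}{2} \rho V^2
P_dyn = 0.5·1000·1²/1000 = 0.5 kPa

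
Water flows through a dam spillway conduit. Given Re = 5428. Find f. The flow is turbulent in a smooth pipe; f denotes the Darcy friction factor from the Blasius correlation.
Formula: f = \frac{0.316}{Re^{0.25}}
f = 0.316/5428^0.25 = 0.03682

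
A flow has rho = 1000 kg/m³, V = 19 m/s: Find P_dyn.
Formula: P_{dyn} = \frac{1}{2} \rho V^2
P_dyn = 0.5·1000·19²/1000 = 180.5 kPa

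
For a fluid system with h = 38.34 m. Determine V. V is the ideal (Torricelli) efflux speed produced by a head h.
Formula: V = \sqrt{2 g h}
V = √(2·9.81·38.34) = 27.43 m/s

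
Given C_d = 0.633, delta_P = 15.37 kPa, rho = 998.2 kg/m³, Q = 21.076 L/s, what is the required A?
Formula: Q = C_d A \sqrt{\frac{2 \Delta P}{\rho}}
Substituting knowns: 21.076 = 0.633·A·√(2·(15.37·1000)/998.2)·1000
Solving for A: A = (21.076/1000)/(0.633·√(2·(15.37·1000)/998.2)) = 0.006 m²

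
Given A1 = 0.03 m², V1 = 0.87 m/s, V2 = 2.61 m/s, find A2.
Formula: V_2 = \frac{A_1 V_1}{A_2}
Substituting knowns: 2.61 = 0.03·0.87/A2
Solving for A2: A2 = 0.03·0.87/2.61 = 0.01 m²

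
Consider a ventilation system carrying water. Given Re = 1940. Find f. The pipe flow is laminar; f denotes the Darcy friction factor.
Formula: f = \frac{64}{Re}
f = 64/1940 = 0.03299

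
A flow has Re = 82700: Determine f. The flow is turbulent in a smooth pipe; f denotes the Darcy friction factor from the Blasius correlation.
Formula: f = \frac{0.316}{Re^{0.25}}
f = 0.316/82700^0.25 = 0.01863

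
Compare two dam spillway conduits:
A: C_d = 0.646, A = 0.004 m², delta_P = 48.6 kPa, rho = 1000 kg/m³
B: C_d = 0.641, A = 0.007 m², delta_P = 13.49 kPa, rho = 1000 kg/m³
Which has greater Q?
Q(A) = 25.48 L/s, Q(B) = 23.31 L/s. Answer: A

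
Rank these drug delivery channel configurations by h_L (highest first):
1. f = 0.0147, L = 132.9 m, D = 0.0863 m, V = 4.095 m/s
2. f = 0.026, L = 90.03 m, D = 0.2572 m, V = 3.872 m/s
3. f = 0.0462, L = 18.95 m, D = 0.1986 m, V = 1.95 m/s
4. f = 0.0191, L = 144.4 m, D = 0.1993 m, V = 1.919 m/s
Case 1: h_L = 19.35 m
Case 2: h_L = 6.954 m
Case 3: h_L = 0.8544 m
Case 4: h_L = 2.597 m
Ranking (highest first): 1, 2, 4, 3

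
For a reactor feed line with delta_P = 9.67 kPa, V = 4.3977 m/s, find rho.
Formula: V = \sqrt{\frac{2 \Delta P}{\rho}}
Substituting knowns: 4.3977 = √(2·(9.67·1000)/rho)
Solving for rho: rho = 2·(9.67·1000)/4.3977² = 1000 kg/m³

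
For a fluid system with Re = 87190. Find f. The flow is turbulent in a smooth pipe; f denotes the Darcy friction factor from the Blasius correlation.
Formula: f = \frac{0.316}{Re^{0.25}}
f = 0.316/87190^0.25 = 0.01839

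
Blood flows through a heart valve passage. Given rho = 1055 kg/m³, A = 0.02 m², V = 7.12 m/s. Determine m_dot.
Formula: \dot{m} = \rho A V
m_dot = 1055·0.02·7.12 = 150.2 kg/s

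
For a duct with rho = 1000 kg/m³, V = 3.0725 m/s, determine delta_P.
Formula: V = \sqrt{\frac{2 \Delta P}{\rho}}
Substituting knowns: 3.0725 = √(2·(delta_P·1000)/1000)
Solving for delta_P: delta_P = 3.0725²·1000/2/1000 = 4.72 kPa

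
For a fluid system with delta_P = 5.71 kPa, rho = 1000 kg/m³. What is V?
Formula: V = \sqrt{\frac{2 \Delta P}{\rho}}
V = √(2·(5.71·1000)/1000) = 3.379 m/s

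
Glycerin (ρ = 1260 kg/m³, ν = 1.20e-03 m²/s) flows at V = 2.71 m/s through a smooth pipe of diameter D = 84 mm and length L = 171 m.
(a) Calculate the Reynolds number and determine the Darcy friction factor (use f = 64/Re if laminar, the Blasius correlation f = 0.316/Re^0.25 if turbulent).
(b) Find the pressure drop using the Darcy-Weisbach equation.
(a) Re = V·D/ν = 2.71·0.084/1.20e-03 = 189.7 → laminar (Re < 2300); f = 64/Re = 64/189.7 = 0.33737
(b) Darcy-Weisbach: ΔP = f·(L/D)·½ρV²/1000 = 0.33737·(171/0.084)·½·1260·2.71²/1000 = 3178 kPa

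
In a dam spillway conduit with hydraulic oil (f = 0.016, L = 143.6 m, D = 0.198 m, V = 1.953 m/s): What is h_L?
Formula: h_L = f \frac{L}{D} \frac{V^2}{2g}
h_L = 0.016·(143.6/0.198)·1.953²/(2·9.81) = 2.256 m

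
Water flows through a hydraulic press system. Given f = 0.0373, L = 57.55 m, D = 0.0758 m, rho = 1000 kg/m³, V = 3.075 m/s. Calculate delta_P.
Formula: \Delta P = f \frac{L}{D} \frac{\rho V^2}{2}
delta_P = 0.0373·(57.55/0.0758)·0.5·1000·3.075²/1000 = 133.9 kPa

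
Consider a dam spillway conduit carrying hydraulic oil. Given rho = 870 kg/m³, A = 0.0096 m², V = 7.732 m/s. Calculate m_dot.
Formula: \dot{m} = \rho A V
m_dot = 870·0.0096·7.732 = 64.58 kg/s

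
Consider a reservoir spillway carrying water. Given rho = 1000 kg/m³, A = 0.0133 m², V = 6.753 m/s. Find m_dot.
Formula: \dot{m} = \rho A V
m_dot = 1000·0.0133·6.753 = 89.81 kg/s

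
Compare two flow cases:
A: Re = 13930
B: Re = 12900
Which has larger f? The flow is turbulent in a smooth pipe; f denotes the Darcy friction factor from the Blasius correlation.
f(A) = 0.02909, f(B) = 0.02965. Answer: B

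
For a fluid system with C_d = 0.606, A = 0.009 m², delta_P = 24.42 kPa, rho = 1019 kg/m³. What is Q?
Formula: Q = C_d A \sqrt{\frac{2 \Delta P}{\rho}}
Q = 0.606·0.009·√(2·(24.42·1000)/1019)·1000 = 37.76 L/s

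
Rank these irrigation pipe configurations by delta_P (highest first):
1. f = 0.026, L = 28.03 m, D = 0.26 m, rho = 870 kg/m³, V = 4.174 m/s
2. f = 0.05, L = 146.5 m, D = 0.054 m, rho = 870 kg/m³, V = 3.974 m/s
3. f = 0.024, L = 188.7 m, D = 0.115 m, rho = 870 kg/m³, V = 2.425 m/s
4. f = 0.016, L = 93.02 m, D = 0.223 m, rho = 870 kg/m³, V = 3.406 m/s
Case 1: delta_P = 21.24 kPa
Case 2: delta_P = 931.9 kPa
Case 3: delta_P = 100.7 kPa
Case 4: delta_P = 33.68 kPa
Ranking (highest first): 2, 3, 4, 1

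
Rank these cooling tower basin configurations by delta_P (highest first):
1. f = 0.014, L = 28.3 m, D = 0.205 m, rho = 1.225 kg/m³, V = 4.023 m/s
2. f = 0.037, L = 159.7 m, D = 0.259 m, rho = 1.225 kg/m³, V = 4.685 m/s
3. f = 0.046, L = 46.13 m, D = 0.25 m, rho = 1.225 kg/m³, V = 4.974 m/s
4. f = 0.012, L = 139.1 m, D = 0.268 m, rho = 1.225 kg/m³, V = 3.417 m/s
Case 1: delta_P = 0.01916 kPa
Case 2: delta_P = 0.3067 kPa
Case 3: delta_P = 0.1286 kPa
Case 4: delta_P = 0.04454 kPa
Ranking (highest first): 2, 3, 4, 1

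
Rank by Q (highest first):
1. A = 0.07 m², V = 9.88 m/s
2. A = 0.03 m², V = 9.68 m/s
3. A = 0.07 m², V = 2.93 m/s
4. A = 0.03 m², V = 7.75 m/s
Case 1: Q = 691.6 L/s
Case 2: Q = 290.4 L/s
Case 3: Q = 205.1 L/s
Case 4: Q = 232.5 L/s
Ranking (highest first): 1, 2, 4, 3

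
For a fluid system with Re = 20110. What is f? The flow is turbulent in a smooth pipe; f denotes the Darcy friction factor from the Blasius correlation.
Formula: f = \frac{0.316}{Re^{0.25}}
f = 0.316/20110^0.25 = 0.02654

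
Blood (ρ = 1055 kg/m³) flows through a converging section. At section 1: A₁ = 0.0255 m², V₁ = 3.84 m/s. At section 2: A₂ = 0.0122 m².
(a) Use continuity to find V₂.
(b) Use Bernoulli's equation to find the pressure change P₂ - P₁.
(a) Continuity: A₁V₁=A₂V₂ -> V₂=A₁V₁/A₂=0.0255*3.84/0.0122=8.03 m/s
(b) Bernoulli: P₂-P₁=0.5*rho*(V₁^2-V₂^2)/1000=0.5*1055*(3.84^2-8.03^2)/1000=-26.24 kPa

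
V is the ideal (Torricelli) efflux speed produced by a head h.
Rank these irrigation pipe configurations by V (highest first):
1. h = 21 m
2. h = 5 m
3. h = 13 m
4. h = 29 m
Case 1: V = 20.3 m/s
Case 2: V = 9.905 m/s
Case 3: V = 15.97 m/s
Case 4: V = 23.85 m/s
Ranking (highest first): 4, 1, 3, 2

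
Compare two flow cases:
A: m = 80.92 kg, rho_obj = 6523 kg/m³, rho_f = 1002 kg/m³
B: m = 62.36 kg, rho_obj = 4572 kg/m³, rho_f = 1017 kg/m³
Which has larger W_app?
W_app(A) = 671.9 N, W_app(B) = 475.7 N. Answer: A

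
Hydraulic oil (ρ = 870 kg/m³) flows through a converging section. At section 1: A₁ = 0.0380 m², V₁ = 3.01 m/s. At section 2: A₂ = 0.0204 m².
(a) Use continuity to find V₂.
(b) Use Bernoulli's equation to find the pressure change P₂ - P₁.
(a) Continuity: A₁V₁=A₂V₂ -> V₂=A₁V₁/A₂=0.0380*3.01/0.0204=5.61 m/s
(b) Bernoulli: P₂-P₁=0.5*rho*(V₁^2-V₂^2)/1000=0.5*870*(3.01^2-5.61^2)/1000=-9.749 kPa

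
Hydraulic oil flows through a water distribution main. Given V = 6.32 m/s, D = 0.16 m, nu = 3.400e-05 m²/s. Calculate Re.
Formula: Re = \frac{V D}{\nu}
Re = 6.32·0.16/3.400e-05 = 29741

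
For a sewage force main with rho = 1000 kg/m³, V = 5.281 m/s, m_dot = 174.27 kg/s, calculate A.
Formula: \dot{m} = \rho A V
Substituting knowns: 174.27 = 1000·A·5.281
Solving for A: A = 174.27/(1000·5.281) = 0.033 m²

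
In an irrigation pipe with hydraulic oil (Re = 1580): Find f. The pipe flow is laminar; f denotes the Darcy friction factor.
Formula: f = \frac{64}{Re}
f = 64/1580 = 0.04051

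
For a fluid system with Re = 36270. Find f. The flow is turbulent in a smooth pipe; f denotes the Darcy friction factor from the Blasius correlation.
Formula: f = \frac{0.316}{Re^{0.25}}
f = 0.316/36270^0.25 = 0.0229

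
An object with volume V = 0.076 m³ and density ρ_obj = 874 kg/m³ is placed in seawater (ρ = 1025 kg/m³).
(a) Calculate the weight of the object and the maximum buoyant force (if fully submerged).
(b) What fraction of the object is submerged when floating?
(a) W=rho_obj*g*V=874*9.81*0.076=651.6 N; F_B(max)=rho*g*V=1025*9.81*0.076=764.2 N
(b) Floating fraction=rho_obj/rho=874/1025=0.853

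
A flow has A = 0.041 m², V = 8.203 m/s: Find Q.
Formula: Q = A V
Q = 0.041·8.203·1000 = 336.3 L/s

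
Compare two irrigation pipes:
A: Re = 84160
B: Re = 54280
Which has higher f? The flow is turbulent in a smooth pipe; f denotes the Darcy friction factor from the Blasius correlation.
f(A) = 0.01855, f(B) = 0.0207. Answer: B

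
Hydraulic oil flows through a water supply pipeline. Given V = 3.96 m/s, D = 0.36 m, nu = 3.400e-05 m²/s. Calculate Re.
Formula: Re = \frac{V D}{\nu}
Re = 3.96·0.36/3.400e-05 = 41929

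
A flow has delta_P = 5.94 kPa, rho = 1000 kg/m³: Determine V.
Formula: V = \sqrt{\frac{2 \Delta P}{\rho}}
V = √(2·(5.94·1000)/1000) = 3.447 m/s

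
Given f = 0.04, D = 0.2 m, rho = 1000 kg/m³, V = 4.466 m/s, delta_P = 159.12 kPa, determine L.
Formula: \Delta P = f \frac{L}{D} \frac{\rho V^2}{2}
Substituting knowns: 159.12 = 0.04·(L/0.2)·0.5·1000·4.466²/1000
Solving for L: L = (159.12·1000)·0.2/(0.04·0.5·1000·4.466²) = 79.78 m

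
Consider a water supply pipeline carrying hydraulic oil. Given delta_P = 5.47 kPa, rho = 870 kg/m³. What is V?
Formula: V = \sqrt{\frac{2 \Delta P}{\rho}}
V = √(2·(5.47·1000)/870) = 3.546 m/s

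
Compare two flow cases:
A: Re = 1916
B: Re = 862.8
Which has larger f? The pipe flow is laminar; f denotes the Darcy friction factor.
f(A) = 0.0334, f(B) = 0.07418. Answer: B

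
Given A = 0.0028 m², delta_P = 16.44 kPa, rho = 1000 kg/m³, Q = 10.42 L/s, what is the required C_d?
Formula: Q = C_d A \sqrt{\frac{2 \Delta P}{\rho}}
Substituting knowns: 10.42 = C_d·0.0028·√(2·(16.44·1000)/1000)·1000
Solving for C_d: C_d = (10.42/1000)/(0.0028·√(2·(16.44·1000)/1000)) = 0.649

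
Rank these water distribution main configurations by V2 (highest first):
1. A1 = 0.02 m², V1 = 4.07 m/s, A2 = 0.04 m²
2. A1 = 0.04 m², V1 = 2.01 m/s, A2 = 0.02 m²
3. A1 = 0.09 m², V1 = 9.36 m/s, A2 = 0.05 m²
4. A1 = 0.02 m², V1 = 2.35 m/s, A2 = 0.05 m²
Case 1: V2 = 2.035 m/s
Case 2: V2 = 4.02 m/s
Case 3: V2 = 16.85 m/s
Case 4: V2 = 0.94 m/s
Ranking (highest first): 3, 2, 1, 4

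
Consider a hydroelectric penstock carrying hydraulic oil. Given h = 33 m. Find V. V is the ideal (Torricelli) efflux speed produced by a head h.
Formula: V = \sqrt{2 g h}
V = √(2·9.81·33) = 25.45 m/s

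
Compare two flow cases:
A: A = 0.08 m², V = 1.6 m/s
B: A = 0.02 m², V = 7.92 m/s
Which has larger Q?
Q(A) = 128 L/s, Q(B) = 158.4 L/s. Answer: B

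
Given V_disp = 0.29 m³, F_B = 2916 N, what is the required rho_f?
Formula: F_B = \rho_f g V_{disp}
Substituting knowns: 2916 = rho_f·9.81·0.29
Solving for rho_f: rho_f = 2916/(9.81·0.29) = 1025 kg/m³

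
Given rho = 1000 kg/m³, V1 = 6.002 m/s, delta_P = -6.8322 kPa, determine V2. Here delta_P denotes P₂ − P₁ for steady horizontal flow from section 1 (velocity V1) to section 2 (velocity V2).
Formula: \Delta P = \frac{1}{2} \rho (V_1^2 - V_2^2)
Substituting knowns: -6.8322 = 0.5·1000·(6.002² − V2²)/1000
Solving for V2: V2 = √(6.002² − 2·(-6.8322·1000)/1000) = 7.049 m/s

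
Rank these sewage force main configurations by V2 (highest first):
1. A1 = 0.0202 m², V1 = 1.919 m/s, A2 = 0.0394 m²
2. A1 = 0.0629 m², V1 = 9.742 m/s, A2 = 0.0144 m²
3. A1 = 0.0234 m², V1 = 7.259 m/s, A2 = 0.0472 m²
Case 1: V2 = 0.9839 m/s
Case 2: V2 = 42.55 m/s
Case 3: V2 = 3.599 m/s
Ranking (highest first): 2, 3, 1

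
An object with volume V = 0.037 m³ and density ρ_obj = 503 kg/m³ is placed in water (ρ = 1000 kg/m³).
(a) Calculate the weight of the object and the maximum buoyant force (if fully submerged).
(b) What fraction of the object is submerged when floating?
(a) W=rho_obj*g*V=503*9.81*0.037=182.6 N; F_B(max)=rho*g*V=1000*9.81*0.037=363.0 N
(b) Floating fraction=rho_obj/rho=503/1000=0.503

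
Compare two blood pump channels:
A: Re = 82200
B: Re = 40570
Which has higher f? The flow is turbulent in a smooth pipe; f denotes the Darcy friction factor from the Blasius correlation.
f(A) = 0.01866, f(B) = 0.02227. Answer: B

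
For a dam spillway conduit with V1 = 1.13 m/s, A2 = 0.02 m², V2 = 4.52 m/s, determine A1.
Formula: V_2 = \frac{A_1 V_1}{A_2}
Substituting knowns: 4.52 = A1·1.13/0.02
Solving for A1: A1 = 4.52·0.02/1.13 = 0.08 m²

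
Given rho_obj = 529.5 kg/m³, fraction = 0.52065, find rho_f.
Formula: f_{sub} = \frac{\rho_{obj}}{\rho_f}
Substituting knowns: 0.52065 = 529.5/rho_f
Solving for rho_f: rho_f = 529.5/0.52065 = 1017 kg/m³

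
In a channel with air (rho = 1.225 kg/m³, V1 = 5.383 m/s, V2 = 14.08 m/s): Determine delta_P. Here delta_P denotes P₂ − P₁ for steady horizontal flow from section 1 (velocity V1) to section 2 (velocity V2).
Formula: \Delta P = \frac{1}{2} \rho (V_1^2 - V_2^2)
delta_P = 0.5·1.225·(5.383² − 14.08²)/1000 = -0.1037 kPa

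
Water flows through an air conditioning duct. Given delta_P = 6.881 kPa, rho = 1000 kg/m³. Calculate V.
Formula: V = \sqrt{\frac{2 \Delta P}{\rho}}
V = √(2·(6.881·1000)/1000) = 3.71 m/s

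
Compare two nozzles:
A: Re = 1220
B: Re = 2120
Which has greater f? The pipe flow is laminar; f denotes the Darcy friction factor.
f(A) = 0.05246, f(B) = 0.03019. Answer: A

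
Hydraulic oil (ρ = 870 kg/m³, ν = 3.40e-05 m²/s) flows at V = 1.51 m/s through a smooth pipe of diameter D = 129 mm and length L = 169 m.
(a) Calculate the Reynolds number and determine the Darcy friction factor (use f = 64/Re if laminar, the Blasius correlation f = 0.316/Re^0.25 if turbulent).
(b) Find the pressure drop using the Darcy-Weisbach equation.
(a) Re = V·D/ν = 1.51·0.129/3.40e-05 = 5729.1 → turbulent (Re > 4000); f = 0.316/Re^0.25 = 0.316/5729.1^0.25 = 0.036322
(b) Darcy-Weisbach: ΔP = f·(L/D)·½ρV²/1000 = 0.036322·(169/0.129)·½·870·1.51²/1000 = 47.2 kPa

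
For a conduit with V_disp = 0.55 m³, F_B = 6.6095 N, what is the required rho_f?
Formula: F_B = \rho_f g V_{disp}
Substituting knowns: 6.6095 = rho_f·9.81·0.55
Solving for rho_f: rho_f = 6.6095/(9.81·0.55) = 1.225 kg/m³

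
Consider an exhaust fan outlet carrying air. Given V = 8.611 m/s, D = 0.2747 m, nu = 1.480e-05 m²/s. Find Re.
Formula: Re = \frac{V D}{\nu}
Re = 8.611·0.2747/1.480e-05 = 159827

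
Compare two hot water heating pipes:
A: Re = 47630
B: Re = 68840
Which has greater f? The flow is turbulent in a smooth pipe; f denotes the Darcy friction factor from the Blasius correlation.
f(A) = 0.02139, f(B) = 0.01951. Answer: A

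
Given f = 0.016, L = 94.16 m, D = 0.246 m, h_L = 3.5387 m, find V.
Formula: h_L = f \frac{L}{D} \frac{V^2}{2g}
Substituting knowns: 3.5387 = 0.016·(94.16/0.246)·V²/(2·9.81)
Solving for V: V = √(3.5387·2·9.81/(0.016·(94.16/0.246))) = 3.367 m/s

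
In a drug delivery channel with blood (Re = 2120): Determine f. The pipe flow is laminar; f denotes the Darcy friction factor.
Formula: f = \frac{64}{Re}
f = 64/2120 = 0.03019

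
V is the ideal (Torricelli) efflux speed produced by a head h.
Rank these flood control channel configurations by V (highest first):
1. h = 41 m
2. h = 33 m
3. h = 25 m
Case 1: V = 28.36 m/s
Case 2: V = 25.45 m/s
Case 3: V = 22.15 m/s
Ranking (highest first): 1, 2, 3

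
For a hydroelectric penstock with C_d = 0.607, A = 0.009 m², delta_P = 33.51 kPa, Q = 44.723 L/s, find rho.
Formula: Q = C_d A \sqrt{\frac{2 \Delta P}{\rho}}
Substituting knowns: 44.723 = 0.607·0.009·√(2·(33.51·1000)/rho)·1000
Solving for rho: rho = 2·(33.51·1000)/((44.723/1000)/(0.607·0.009))² = 1000 kg/m³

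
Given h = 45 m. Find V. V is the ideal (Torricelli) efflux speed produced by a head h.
Formula: V = \sqrt{2 g h}
V = √(2·9.81·45) = 29.71 m/s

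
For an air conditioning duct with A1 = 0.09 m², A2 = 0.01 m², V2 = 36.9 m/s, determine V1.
Formula: V_2 = \frac{A_1 V_1}{A_2}
Substituting knowns: 36.9 = 0.09·V1/0.01
Solving for V1: V1 = 36.9·0.01/0.09 = 4.1 m/s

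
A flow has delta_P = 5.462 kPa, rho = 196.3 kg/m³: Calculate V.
Formula: V = \sqrt{\frac{2 \Delta P}{\rho}}
V = √(2·(5.462·1000)/196.3) = 7.46 m/s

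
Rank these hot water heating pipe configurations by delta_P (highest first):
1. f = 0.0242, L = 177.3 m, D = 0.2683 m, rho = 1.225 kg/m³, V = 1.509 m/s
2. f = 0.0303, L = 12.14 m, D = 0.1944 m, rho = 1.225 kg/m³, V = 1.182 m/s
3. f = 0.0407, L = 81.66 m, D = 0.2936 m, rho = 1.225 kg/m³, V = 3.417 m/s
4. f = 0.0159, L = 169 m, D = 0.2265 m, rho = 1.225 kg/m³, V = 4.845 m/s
Case 1: delta_P = 0.0223 kPa
Case 2: delta_P = 0.001619 kPa
Case 3: delta_P = 0.08096 kPa
Case 4: delta_P = 0.1706 kPa
Ranking (highest first): 4, 3, 1, 2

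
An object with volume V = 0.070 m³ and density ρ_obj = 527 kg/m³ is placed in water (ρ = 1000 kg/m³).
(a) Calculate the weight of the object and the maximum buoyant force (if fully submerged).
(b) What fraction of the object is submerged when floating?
(a) W=rho_obj*g*V=527*9.81*0.070=361.9 N; F_B(max)=rho*g*V=1000*9.81*0.070=686.7 N
(b) Floating fraction=rho_obj/rho=527/1000=0.527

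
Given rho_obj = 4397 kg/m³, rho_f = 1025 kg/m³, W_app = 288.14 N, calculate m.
Formula: W_{app} = mg\left(1 - \frac{\rho_f}{\rho_{obj}}\right)
Substituting knowns: 288.14 = m·9.81·(1 − 1025/4397)
Solving for m: m = 288.14/(9.81·(1 − 1025/4397)) = 38.3 kg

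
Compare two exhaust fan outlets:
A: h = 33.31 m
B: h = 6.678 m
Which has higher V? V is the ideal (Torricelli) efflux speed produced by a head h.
V(A) = 25.56 m/s, V(B) = 11.45 m/s. Answer: A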